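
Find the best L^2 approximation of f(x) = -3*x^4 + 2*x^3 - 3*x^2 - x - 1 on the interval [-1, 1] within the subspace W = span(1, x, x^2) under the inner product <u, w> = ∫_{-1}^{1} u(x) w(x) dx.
g(x) = -39*x^2/7 + x/5 - 26/35

The best approximation g ∈ W is the orthogonal projection of f onto W. Writing g = a_0 + a_1 x + a_2 x^2, the coefficients solve the normal equations G · a = b where
  G_{ij} = <φ_i, φ_j> and b_i = <f, φ_i>, with φ_0 = 1, φ_1 = x, φ_2 = x^2.
G =
  [2, 0, 2/3]
  [0, 2/3, 0]
  [2/3, 0, 2/5],
b = (-26/5, 2/15, -286/105).
Solving gives a_0 = -26/35, a_1 = 1/5, a_2 = -39/7, so
  g(x) = -39*x^2/7 + x/5 - 26/35.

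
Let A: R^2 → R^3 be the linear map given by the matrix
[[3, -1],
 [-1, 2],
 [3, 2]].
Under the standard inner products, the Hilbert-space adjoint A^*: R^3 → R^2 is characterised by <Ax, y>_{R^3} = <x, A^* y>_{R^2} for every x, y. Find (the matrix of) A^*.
A^* = A^T =
[[3, -1, 3],
 [-1, 2, 2]]

For real matrices with standard dot products, the defining identity <Ax, y> = <x, A^* y> gives (Ax)^T y = x^T (A^*) y, i.e. x^T A^T y = x^T (A^*) y. Since this holds for all x, y, we must have A^* = A^T. Therefore
A^* =
[[3, -1, 3],
 [-1, 2, 2]].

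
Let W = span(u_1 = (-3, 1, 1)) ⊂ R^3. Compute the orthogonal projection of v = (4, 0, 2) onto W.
proj_W(v) = (30/11, -10/11, -10/11)

Set up U = [u_1 | ... | u_1] ∈ R^(3×1). The projector onto W = col(U) is P = U (U^T U)^(-1) U^T.
Compute U^T U =
  [11],
and U^T v = (-10).
Solve U^T U · c = U^T v for the coefficients: c = (-10/11). The projection is proj_W(v) = U c.
Check: (v - proj_W(v)) · u_1 = 0  (should be 0).
Result: proj_W(v) = (30/11, -10/11, -10/11).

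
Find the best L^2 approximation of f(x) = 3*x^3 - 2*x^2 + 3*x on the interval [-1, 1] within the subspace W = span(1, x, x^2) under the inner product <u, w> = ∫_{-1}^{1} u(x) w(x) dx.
g(x) = -2*x^2 + 24*x/5

The best approximation g ∈ W is the orthogonal projection of f onto W. Writing g = a_0 + a_1 x + a_2 x^2, the coefficients solve the normal equations G · a = b where
  G_{ij} = <φ_i, φ_j> and b_i = <f, φ_i>, with φ_0 = 1, φ_1 = x, φ_2 = x^2.
G =
  [2, 0, 2/3]
  [0, 2/3, 0]
  [2/3, 0, 2/5],
b = (-4/3, 16/5, -4/5).
Solving gives a_0 = 0, a_1 = 24/5, a_2 = -2, so
  g(x) = -2*x^2 + 24*x/5.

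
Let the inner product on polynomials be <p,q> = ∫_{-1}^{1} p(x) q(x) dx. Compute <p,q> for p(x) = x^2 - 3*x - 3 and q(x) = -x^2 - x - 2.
<p,q> = 214/15

Expand the product: p(x)·q(x) = -x^4 + 2*x^3 + 4*x^2 + 9*x + 6.
∫_{-1}^{1} of each monomial x^k gives [2/(k+1) if k even, 0 if k odd]. Integrating term-by-term (or equivalently evaluating the antiderivative F(x) = -x^5/5 + x^4/2 + 4*x^3/3 + 9*x^2/2 + 6*x at the endpoints):
  F(1) − F(−1) = 182/15 − (-32/15) = 214/15.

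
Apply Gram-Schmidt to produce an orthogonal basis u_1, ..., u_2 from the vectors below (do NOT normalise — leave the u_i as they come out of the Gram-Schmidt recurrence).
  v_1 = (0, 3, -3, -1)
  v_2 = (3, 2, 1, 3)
Orthogonal basis:
  u_1 = (0, 3, -3, -1)
  u_2 = (3, 2, 1, 3)

Apply the Gram-Schmidt recurrence
  u_1 = v_1
  u_i = v_i − Σ_{j<i} ((v_i · u_j) / (u_j · u_j)) · u_j.

Step by step this gives:
  u_1 = (0, 3, -3, -1)
  u_2 = (3, 2, 1, 3)

Orthogonality check:
  u_2 · u_1 = 0 (should be 0)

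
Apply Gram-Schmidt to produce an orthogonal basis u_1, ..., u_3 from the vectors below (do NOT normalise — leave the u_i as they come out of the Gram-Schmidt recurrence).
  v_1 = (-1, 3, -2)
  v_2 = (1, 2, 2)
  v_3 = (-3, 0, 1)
Orthogonal basis:
  u_1 = (-1, 3, -2)
  u_2 = (15/14, 25/14, 15/7)
  u_3 = (-14/5, 0, 7/5)

Apply the Gram-Schmidt recurrence
  u_1 = v_1
  u_i = v_i − Σ_{j<i} ((v_i · u_j) / (u_j · u_j)) · u_j.

Step by step this gives:
  u_1 = (-1, 3, -2)
  u_2 = (15/14, 25/14, 15/7)
  u_3 = (-14/5, 0, 7/5)

Orthogonality check:
  u_2 · u_1 = 0 (should be 0)
  u_3 · u_1 = 0 (should be 0)
  u_3 · u_2 = 0 (should be 0)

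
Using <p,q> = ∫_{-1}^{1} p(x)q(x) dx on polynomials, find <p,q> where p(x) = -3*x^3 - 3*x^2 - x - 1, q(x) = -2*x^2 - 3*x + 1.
<p,q> = 16/3

Expand the product: p(x)·q(x) = 6*x^5 + 15*x^4 + 8*x^3 + 2*x^2 + 2*x - 1.
∫_{-1}^{1} of each monomial x^k gives [2/(k+1) if k even, 0 if k odd]. Integrating term-by-term (or equivalently evaluating the antiderivative F(x) = x^6 + 3*x^5 + 2*x^4 + 2*x^3/3 + x^2 - x at the endpoints):
  F(1) − F(−1) = 20/3 − (4/3) = 16/3.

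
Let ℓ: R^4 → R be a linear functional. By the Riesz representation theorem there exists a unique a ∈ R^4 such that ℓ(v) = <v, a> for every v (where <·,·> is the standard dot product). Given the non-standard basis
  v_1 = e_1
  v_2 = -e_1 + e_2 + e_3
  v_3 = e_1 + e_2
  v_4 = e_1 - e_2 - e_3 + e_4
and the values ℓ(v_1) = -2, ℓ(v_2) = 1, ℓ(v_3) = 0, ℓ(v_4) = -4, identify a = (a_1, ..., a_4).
a = (-2, 2, -3, -3)

Write a = (a_1, ..., a_4) in the standard basis. For each basis vector v_i, ℓ(v_i) = <v_i, a> is a linear equation in the a_j's. Collect the n equations into a matrix system V a = ℓ, where row i of V is v_i (expressed in the standard basis). Since V is invertible (lower-triangular with 1s on the diagonal, up to permutation), solve by back-substitution:
  V =
[[1, 0, 0, 0],
 [-1, 1, 1, 0],
 [1, 1, 0, 0],
 [1, -1, -1, 1]]
  V a = (-2, 1, 0, -4)
Solving gives a = (-2, 2, -3, -3).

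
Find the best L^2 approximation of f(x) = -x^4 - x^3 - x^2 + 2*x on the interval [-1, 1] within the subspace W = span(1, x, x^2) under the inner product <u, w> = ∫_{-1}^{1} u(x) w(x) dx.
g(x) = -13*x^2/7 + 7*x/5 + 3/35

The best approximation g ∈ W is the orthogonal projection of f onto W. Writing g = a_0 + a_1 x + a_2 x^2, the coefficients solve the normal equations G · a = b where
  G_{ij} = <φ_i, φ_j> and b_i = <f, φ_i>, with φ_0 = 1, φ_1 = x, φ_2 = x^2.
G =
  [2, 0, 2/3]
  [0, 2/3, 0]
  [2/3, 0, 2/5],
b = (-16/15, 14/15, -24/35).
Solving gives a_0 = 3/35, a_1 = 7/5, a_2 = -13/7, so
  g(x) = -13*x^2/7 + 7*x/5 + 3/35.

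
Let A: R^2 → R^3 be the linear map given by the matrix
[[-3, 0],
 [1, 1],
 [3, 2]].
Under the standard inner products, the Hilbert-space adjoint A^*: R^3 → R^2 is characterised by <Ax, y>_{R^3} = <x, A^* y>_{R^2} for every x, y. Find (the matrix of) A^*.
A^* = A^T =
[[-3, 1, 3],
 [0, 1, 2]]

For real matrices with standard dot products, the defining identity <Ax, y> = <x, A^* y> gives (Ax)^T y = x^T (A^*) y, i.e. x^T A^T y = x^T (A^*) y. Since this holds for all x, y, we must have A^* = A^T. Therefore
A^* =
[[-3, 1, 3],
 [0, 1, 2]].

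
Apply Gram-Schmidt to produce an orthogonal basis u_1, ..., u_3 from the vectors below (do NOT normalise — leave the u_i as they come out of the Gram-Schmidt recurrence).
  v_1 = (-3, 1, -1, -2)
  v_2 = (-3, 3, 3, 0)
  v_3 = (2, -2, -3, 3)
Orthogonal basis:
  u_1 = (-3, 1, -1, -2)
  u_2 = (-6/5, 12/5, 18/5, 6/5)
  u_3 = (-1, 1/3, -4/3, 7/3)

Apply the Gram-Schmidt recurrence
  u_1 = v_1
  u_i = v_i − Σ_{j<i} ((v_i · u_j) / (u_j · u_j)) · u_j.

Step by step this gives:
  u_1 = (-3, 1, -1, -2)
  u_2 = (-6/5, 12/5, 18/5, 6/5)
  u_3 = (-1, 1/3, -4/3, 7/3)

Orthogonality check:
  u_2 · u_1 = 0 (should be 0)
  u_3 · u_1 = 0 (should be 0)
  u_3 · u_2 = 0 (should be 0)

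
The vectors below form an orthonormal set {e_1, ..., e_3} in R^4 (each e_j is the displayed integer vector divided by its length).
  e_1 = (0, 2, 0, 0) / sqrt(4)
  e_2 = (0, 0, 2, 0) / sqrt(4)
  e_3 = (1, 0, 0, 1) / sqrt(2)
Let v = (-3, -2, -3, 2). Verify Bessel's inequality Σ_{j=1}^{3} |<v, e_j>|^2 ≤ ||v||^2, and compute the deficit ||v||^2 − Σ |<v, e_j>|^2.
Σ |<v, e_j>|^2 = 27/2; ||v||^2 = 26; deficit = 25/2

Write each e_j = u_j / sqrt(<u_j, u_j>) where u_j is the displayed integer vector. Then <v, e_j> = <v, u_j> / sqrt(<u_j, u_j>), so |<v, e_j>|^2 = <v, u_j>^2 / <u_j, u_j>.
Coefficients: <v, e_1> = -4/sqrt(4), <v, e_2> = -6/sqrt(4), <v, e_3> = -1/sqrt(2).
Square and sum: Σ |<v, e_j>|^2 = 27/2.
Compute ||v||^2 = v·v = 26.
Deficit = 26 − 27/2 = 25/2 ≥ 0, confirming Bessel's inequality. (The deficit equals ||v − Σ <v,e_j> e_j||^2, the squared distance from v to span{e_j}.)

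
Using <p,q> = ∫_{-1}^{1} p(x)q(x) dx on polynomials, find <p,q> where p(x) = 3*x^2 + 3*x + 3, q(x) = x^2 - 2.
<p,q> = -64/5

Expand the product: p(x)·q(x) = 3*x^4 + 3*x^3 - 3*x^2 - 6*x - 6.
∫_{-1}^{1} of each monomial x^k gives [2/(k+1) if k even, 0 if k odd]. Integrating term-by-term (or equivalently evaluating the antiderivative F(x) = 3*x^5/5 + 3*x^4/4 - x^3 - 3*x^2 - 6*x at the endpoints):
  F(1) − F(−1) = -173/20 − (83/20) = -64/5.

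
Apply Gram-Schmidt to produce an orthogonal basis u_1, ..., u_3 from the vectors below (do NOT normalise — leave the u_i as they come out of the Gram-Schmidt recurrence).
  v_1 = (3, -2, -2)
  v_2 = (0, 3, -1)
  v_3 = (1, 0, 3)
Orthogonal basis:
  u_1 = (3, -2, -2)
  u_2 = (12/17, 43/17, -25/17)
  u_3 = (20/11, 15/22, 45/22)

Apply the Gram-Schmidt recurrence
  u_1 = v_1
  u_i = v_i − Σ_{j<i} ((v_i · u_j) / (u_j · u_j)) · u_j.

Step by step this gives:
  u_1 = (3, -2, -2)
  u_2 = (12/17, 43/17, -25/17)
  u_3 = (20/11, 15/22, 45/22)

Orthogonality check:
  u_2 · u_1 = 0 (should be 0)
  u_3 · u_1 = 0 (should be 0)
  u_3 · u_2 = 0 (should be 0)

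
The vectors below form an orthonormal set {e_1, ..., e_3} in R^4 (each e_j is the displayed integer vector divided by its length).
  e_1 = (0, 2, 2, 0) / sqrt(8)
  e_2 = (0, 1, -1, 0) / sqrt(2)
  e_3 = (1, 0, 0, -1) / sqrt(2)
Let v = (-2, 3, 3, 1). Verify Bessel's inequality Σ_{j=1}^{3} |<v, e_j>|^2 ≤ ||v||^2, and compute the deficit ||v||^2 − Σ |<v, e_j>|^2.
Σ |<v, e_j>|^2 = 45/2; ||v||^2 = 23; deficit = 1/2

Write each e_j = u_j / sqrt(<u_j, u_j>) where u_j is the displayed integer vector. Then <v, e_j> = <v, u_j> / sqrt(<u_j, u_j>), so |<v, e_j>|^2 = <v, u_j>^2 / <u_j, u_j>.
Coefficients: <v, e_1> = 12/sqrt(8), <v, e_2> = 0/sqrt(2), <v, e_3> = -3/sqrt(2).
Square and sum: Σ |<v, e_j>|^2 = 45/2.
Compute ||v||^2 = v·v = 23.
Deficit = 23 − 45/2 = 1/2 ≥ 0, confirming Bessel's inequality. (The deficit equals ||v − Σ <v,e_j> e_j||^2, the squared distance from v to span{e_j}.)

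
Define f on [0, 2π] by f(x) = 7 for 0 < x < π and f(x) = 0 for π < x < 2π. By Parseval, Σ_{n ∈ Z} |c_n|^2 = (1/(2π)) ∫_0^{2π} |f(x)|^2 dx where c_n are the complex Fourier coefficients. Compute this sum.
Σ |c_n|^2 = 49/2

Parseval equates the L^2 energy of f (normalised by 1/(2π)) with the ℓ^2 sum of its Fourier coefficients: (1/(2π)) ∫_0^{2π} |f|^2 = Σ |c_n|^2.
Compute the left side: (1/(2π)) [∫_0^π 7^2 dx + ∫_π^{2π} 0^2 dx] = (1/(2π)) · (49π + 0π) = (49 + 0)/2 = 49/2.
So Σ_{n ∈ Z} |c_n|^2 = 49/2.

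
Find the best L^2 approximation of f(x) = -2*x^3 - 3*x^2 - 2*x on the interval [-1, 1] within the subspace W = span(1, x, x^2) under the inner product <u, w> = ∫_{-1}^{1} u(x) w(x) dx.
g(x) = -3*x^2 - 16*x/5

The best approximation g ∈ W is the orthogonal projection of f onto W. Writing g = a_0 + a_1 x + a_2 x^2, the coefficients solve the normal equations G · a = b where
  G_{ij} = <φ_i, φ_j> and b_i = <f, φ_i>, with φ_0 = 1, φ_1 = x, φ_2 = x^2.
G =
  [2, 0, 2/3]
  [0, 2/3, 0]
  [2/3, 0, 2/5],
b = (-2, -32/15, -6/5).
Solving gives a_0 = 0, a_1 = -16/5, a_2 = -3, so
  g(x) = -3*x^2 - 16*x/5.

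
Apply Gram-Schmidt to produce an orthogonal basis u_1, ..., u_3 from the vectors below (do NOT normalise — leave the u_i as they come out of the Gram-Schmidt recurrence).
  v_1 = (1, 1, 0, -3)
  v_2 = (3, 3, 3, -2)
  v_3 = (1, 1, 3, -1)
Orthogonal basis:
  u_1 = (1, 1, 0, -3)
  u_2 = (21/11, 21/11, 3, 14/11)
  u_3 = (-135/197, -135/197, 210/197, -90/197)

Apply the Gram-Schmidt recurrence
  u_1 = v_1
  u_i = v_i − Σ_{j<i} ((v_i · u_j) / (u_j · u_j)) · u_j.

Step by step this gives:
  u_1 = (1, 1, 0, -3)
  u_2 = (21/11, 21/11, 3, 14/11)
  u_3 = (-135/197, -135/197, 210/197, -90/197)

Orthogonality check:
  u_2 · u_1 = 0 (should be 0)
  u_3 · u_1 = 0 (should be 0)
  u_3 · u_2 = 0 (should be 0)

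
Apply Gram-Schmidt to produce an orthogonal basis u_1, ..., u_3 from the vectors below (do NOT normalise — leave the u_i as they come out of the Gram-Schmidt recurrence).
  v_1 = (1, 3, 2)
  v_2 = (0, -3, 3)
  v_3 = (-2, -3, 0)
Orthogonal basis:
  u_1 = (1, 3, 2)
  u_2 = (3/14, -33/14, 24/7)
  u_3 = (-35/27, 7/27, 7/27)

Apply the Gram-Schmidt recurrence
  u_1 = v_1
  u_i = v_i − Σ_{j<i} ((v_i · u_j) / (u_j · u_j)) · u_j.

Step by step this gives:
  u_1 = (1, 3, 2)
  u_2 = (3/14, -33/14, 24/7)
  u_3 = (-35/27, 7/27, 7/27)

Orthogonality check:
  u_2 · u_1 = 0 (should be 0)
  u_3 · u_1 = 0 (should be 0)
  u_3 · u_2 = 0 (should be 0)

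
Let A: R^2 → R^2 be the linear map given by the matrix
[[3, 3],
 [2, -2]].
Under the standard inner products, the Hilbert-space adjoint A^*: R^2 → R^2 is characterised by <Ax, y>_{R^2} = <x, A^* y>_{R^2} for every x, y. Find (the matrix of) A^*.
A^* = A^T =
[[3, 2],
 [3, -2]]

For real matrices with standard dot products, the defining identity <Ax, y> = <x, A^* y> gives (Ax)^T y = x^T (A^*) y, i.e. x^T A^T y = x^T (A^*) y. Since this holds for all x, y, we must have A^* = A^T. Therefore
A^* =
[[3, 2],
 [3, -2]].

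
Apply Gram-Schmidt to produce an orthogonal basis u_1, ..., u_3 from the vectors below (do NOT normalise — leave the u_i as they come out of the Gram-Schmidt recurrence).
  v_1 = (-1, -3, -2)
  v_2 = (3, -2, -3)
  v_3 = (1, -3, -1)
Orthogonal basis:
  u_1 = (-1, -3, -2)
  u_2 = (51/14, -1/14, -12/7)
  u_3 = (105/227, -189/227, 231/227)

Apply the Gram-Schmidt recurrence
  u_1 = v_1
  u_i = v_i − Σ_{j<i} ((v_i · u_j) / (u_j · u_j)) · u_j.

Step by step this gives:
  u_1 = (-1, -3, -2)
  u_2 = (51/14, -1/14, -12/7)
  u_3 = (105/227, -189/227, 231/227)

Orthogonality check:
  u_2 · u_1 = 0 (should be 0)
  u_3 · u_1 = 0 (should be 0)
  u_3 · u_2 = 0 (should be 0)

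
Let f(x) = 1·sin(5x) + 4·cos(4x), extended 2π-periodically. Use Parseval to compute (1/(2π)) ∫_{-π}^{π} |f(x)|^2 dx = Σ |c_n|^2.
Σ |c_n|^2 = 17/2

Expand |f|^2 and use orthogonality of {sin(nx), cos(mx)} on [-π, π]:
  ∫_{-π}^{π} sin(nx)^2 dx = π, ∫ cos(mx)^2 dx = π, and cross terms integrate to 0.
So ∫_{-π}^{π} f(x)^2 dx = 1^2 · π + 4^2 · π = (1 + 16)π.
Divide by 2π: (1 + 16)/2 = 17/2.
By Parseval, this equals Σ |c_n|^2.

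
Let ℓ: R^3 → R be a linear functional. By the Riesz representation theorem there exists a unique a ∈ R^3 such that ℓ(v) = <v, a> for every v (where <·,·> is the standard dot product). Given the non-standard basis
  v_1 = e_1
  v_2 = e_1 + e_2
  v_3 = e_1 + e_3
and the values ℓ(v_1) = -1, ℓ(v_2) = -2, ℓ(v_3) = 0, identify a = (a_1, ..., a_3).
a = (-1, -1, 1)

Write a = (a_1, ..., a_3) in the standard basis. For each basis vector v_i, ℓ(v_i) = <v_i, a> is a linear equation in the a_j's. Collect the n equations into a matrix system V a = ℓ, where row i of V is v_i (expressed in the standard basis). Since V is invertible (lower-triangular with 1s on the diagonal, up to permutation), solve by back-substitution:
  V =
[[1, 0, 0],
 [1, 1, 0],
 [1, 0, 1]]
  V a = (-1, -2, 0)
Solving gives a = (-1, -1, 1).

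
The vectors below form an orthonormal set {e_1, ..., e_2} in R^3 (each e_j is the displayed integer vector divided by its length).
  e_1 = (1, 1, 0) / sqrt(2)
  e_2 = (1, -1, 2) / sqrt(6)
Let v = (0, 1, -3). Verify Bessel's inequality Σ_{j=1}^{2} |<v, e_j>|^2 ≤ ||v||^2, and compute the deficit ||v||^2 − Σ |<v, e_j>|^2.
Σ |<v, e_j>|^2 = 26/3; ||v||^2 = 10; deficit = 4/3

Write each e_j = u_j / sqrt(<u_j, u_j>) where u_j is the displayed integer vector. Then <v, e_j> = <v, u_j> / sqrt(<u_j, u_j>), so |<v, e_j>|^2 = <v, u_j>^2 / <u_j, u_j>.
Coefficients: <v, e_1> = 1/sqrt(2), <v, e_2> = -7/sqrt(6).
Square and sum: Σ |<v, e_j>|^2 = 26/3.
Compute ||v||^2 = v·v = 10.
Deficit = 10 − 26/3 = 4/3 ≥ 0, confirming Bessel's inequality. (The deficit equals ||v − Σ <v,e_j> e_j||^2, the squared distance from v to span{e_j}.)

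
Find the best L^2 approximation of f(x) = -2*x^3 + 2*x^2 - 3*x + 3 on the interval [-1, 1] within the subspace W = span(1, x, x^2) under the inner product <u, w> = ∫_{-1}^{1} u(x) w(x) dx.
g(x) = 2*x^2 - 21*x/5 + 3

The best approximation g ∈ W is the orthogonal projection of f onto W. Writing g = a_0 + a_1 x + a_2 x^2, the coefficients solve the normal equations G · a = b where
  G_{ij} = <φ_i, φ_j> and b_i = <f, φ_i>, with φ_0 = 1, φ_1 = x, φ_2 = x^2.
G =
  [2, 0, 2/3]
  [0, 2/3, 0]
  [2/3, 0, 2/5],
b = (22/3, -14/5, 14/5).
Solving gives a_0 = 3, a_1 = -21/5, a_2 = 2, so
  g(x) = 2*x^2 - 21*x/5 + 3.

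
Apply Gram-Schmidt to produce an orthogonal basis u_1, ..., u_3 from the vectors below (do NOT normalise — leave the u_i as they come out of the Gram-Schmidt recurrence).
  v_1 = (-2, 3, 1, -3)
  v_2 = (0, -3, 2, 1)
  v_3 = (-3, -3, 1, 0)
Orthogonal basis:
  u_1 = (-2, 3, 1, -3)
  u_2 = (-20/23, -39/23, 56/23, -7/23)
  u_3 = (-251/111, -71/74, -163/111, 13/222)

Apply the Gram-Schmidt recurrence
  u_1 = v_1
  u_i = v_i − Σ_{j<i} ((v_i · u_j) / (u_j · u_j)) · u_j.

Step by step this gives:
  u_1 = (-2, 3, 1, -3)
  u_2 = (-20/23, -39/23, 56/23, -7/23)
  u_3 = (-251/111, -71/74, -163/111, 13/222)

Orthogonality check:
  u_2 · u_1 = 0 (should be 0)
  u_3 · u_1 = 0 (should be 0)
  u_3 · u_2 = 0 (should be 0)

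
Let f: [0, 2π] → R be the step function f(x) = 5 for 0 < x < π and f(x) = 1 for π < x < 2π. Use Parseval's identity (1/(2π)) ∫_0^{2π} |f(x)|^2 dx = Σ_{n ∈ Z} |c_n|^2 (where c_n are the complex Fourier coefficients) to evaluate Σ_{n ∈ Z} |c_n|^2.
Σ |c_n|^2 = 13

Parseval equates the L^2 energy of f (normalised by 1/(2π)) with the ℓ^2 sum of its Fourier coefficients: (1/(2π)) ∫_0^{2π} |f|^2 = Σ |c_n|^2.
Compute the left side: (1/(2π)) [∫_0^π 5^2 dx + ∫_π^{2π} 1^2 dx] = (1/(2π)) · (25π + 1π) = (25 + 1)/2 = 13.
So Σ_{n ∈ Z} |c_n|^2 = 13.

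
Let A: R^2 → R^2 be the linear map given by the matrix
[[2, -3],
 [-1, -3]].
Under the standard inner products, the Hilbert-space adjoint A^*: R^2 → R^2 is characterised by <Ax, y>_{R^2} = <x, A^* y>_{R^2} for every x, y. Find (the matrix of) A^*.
A^* = A^T =
[[2, -1],
 [-3, -3]]

For real matrices with standard dot products, the defining identity <Ax, y> = <x, A^* y> gives (Ax)^T y = x^T (A^*) y, i.e. x^T A^T y = x^T (A^*) y. Since this holds for all x, y, we must have A^* = A^T. Therefore
A^* =
[[2, -1],
 [-3, -3]].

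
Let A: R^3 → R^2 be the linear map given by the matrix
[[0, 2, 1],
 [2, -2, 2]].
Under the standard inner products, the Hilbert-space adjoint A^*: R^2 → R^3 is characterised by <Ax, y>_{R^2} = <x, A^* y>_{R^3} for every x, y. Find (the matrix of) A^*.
A^* = A^T =
[[0, 2],
 [2, -2],
 [1, 2]]

For real matrices with standard dot products, the defining identity <Ax, y> = <x, A^* y> gives (Ax)^T y = x^T (A^*) y, i.e. x^T A^T y = x^T (A^*) y. Since this holds for all x, y, we must have A^* = A^T. Therefore
A^* =
[[0, 2],
 [2, -2],
 [1, 2]].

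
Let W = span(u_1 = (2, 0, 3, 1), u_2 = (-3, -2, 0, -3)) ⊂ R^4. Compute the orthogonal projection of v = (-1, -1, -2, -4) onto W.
proj_W(v) = (-612/227, -260/227, -333/227, -501/227)

Set up U = [u_1 | ... | u_2] ∈ R^(4×2). The projector onto W = col(U) is P = U (U^T U)^(-1) U^T.
Compute U^T U =
  [14, -9]
  [-9, 22],
and U^T v = (-12, 17).
Solve U^T U · c = U^T v for the coefficients: c = (-111/227, 130/227). The projection is proj_W(v) = U c.
Check: (v - proj_W(v)) · u_1 = 0  (should be 0).
Check: (v - proj_W(v)) · u_2 = 0  (should be 0).
Result: proj_W(v) = (-612/227, -260/227, -333/227, -501/227).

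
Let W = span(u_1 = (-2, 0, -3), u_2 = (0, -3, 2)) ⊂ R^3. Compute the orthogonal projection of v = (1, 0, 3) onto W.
proj_W(v) = (214/133, -36/133, 345/133)

Set up U = [u_1 | ... | u_2] ∈ R^(3×2). The projector onto W = col(U) is P = U (U^T U)^(-1) U^T.
Compute U^T U =
  [13, -6]
  [-6, 13],
and U^T v = (-11, 6).
Solve U^T U · c = U^T v for the coefficients: c = (-107/133, 12/133). The projection is proj_W(v) = U c.
Check: (v - proj_W(v)) · u_1 = 0  (should be 0).
Check: (v - proj_W(v)) · u_2 = 0  (should be 0).
Result: proj_W(v) = (214/133, -36/133, 345/133).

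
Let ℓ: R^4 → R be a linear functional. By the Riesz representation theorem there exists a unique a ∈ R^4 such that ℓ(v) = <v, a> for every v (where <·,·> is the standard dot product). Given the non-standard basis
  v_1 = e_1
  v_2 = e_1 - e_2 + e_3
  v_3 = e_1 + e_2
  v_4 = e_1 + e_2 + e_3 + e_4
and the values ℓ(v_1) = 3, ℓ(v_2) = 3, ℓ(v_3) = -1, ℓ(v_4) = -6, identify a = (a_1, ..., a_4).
a = (3, -4, -4, -1)

Write a = (a_1, ..., a_4) in the standard basis. For each basis vector v_i, ℓ(v_i) = <v_i, a> is a linear equation in the a_j's. Collect the n equations into a matrix system V a = ℓ, where row i of V is v_i (expressed in the standard basis). Since V is invertible (lower-triangular with 1s on the diagonal, up to permutation), solve by back-substitution:
  V =
[[1, 0, 0, 0],
 [1, -1, 1, 0],
 [1, 1, 0, 0],
 [1, 1, 1, 1]]
  V a = (3, 3, -1, -6)
Solving gives a = (3, -4, -4, -1).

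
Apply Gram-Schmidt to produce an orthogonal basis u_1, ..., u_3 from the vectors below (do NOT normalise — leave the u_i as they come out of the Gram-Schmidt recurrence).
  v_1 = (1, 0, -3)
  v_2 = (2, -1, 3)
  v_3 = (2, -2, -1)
Orthogonal basis:
  u_1 = (1, 0, -3)
  u_2 = (27/10, -1, 9/10)
  u_3 = (-3/7, -9/7, -1/7)

Apply the Gram-Schmidt recurrence
  u_1 = v_1
  u_i = v_i − Σ_{j<i} ((v_i · u_j) / (u_j · u_j)) · u_j.

Step by step this gives:
  u_1 = (1, 0, -3)
  u_2 = (27/10, -1, 9/10)
  u_3 = (-3/7, -9/7, -1/7)

Orthogonality check:
  u_2 · u_1 = 0 (should be 0)
  u_3 · u_1 = 0 (should be 0)
  u_3 · u_2 = 0 (should be 0)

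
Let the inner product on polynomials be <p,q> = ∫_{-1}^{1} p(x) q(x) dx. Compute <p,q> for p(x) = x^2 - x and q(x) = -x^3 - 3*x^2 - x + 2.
<p,q> = 6/5

Expand the product: p(x)·q(x) = -x^5 - 2*x^4 + 2*x^3 + 3*x^2 - 2*x.
∫_{-1}^{1} of each monomial x^k gives [2/(k+1) if k even, 0 if k odd]. Integrating term-by-term (or equivalently evaluating the antiderivative F(x) = -x^6/6 - 2*x^5/5 + x^4/2 + x^3 - x^2 at the endpoints):
  F(1) − F(−1) = -1/15 − (-19/15) = 6/5.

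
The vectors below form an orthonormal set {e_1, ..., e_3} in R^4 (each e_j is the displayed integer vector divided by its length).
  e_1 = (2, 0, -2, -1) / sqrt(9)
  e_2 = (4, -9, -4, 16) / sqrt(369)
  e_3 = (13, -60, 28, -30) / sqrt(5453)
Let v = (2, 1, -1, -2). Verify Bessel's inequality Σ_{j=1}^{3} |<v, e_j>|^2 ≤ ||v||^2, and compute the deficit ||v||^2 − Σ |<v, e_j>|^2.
Σ |<v, e_j>|^2 = 1249/133; ||v||^2 = 10; deficit = 81/133

Write each e_j = u_j / sqrt(<u_j, u_j>) where u_j is the displayed integer vector. Then <v, e_j> = <v, u_j> / sqrt(<u_j, u_j>), so |<v, e_j>|^2 = <v, u_j>^2 / <u_j, u_j>.
Coefficients: <v, e_1> = 8/sqrt(9), <v, e_2> = -29/sqrt(369), <v, e_3> = -2/sqrt(5453).
Square and sum: Σ |<v, e_j>|^2 = 1249/133.
Compute ||v||^2 = v·v = 10.
Deficit = 10 − 1249/133 = 81/133 ≥ 0, confirming Bessel's inequality. (The deficit equals ||v − Σ <v,e_j> e_j||^2, the squared distance from v to span{e_j}.)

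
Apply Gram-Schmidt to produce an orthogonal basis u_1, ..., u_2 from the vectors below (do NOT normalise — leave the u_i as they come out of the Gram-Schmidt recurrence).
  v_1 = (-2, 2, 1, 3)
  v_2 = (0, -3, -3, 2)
Orthogonal basis:
  u_1 = (-2, 2, 1, 3)
  u_2 = (-1/3, -8/3, -17/6, 5/2)

Apply the Gram-Schmidt recurrence
  u_1 = v_1
  u_i = v_i − Σ_{j<i} ((v_i · u_j) / (u_j · u_j)) · u_j.

Step by step this gives:
  u_1 = (-2, 2, 1, 3)
  u_2 = (-1/3, -8/3, -17/6, 5/2)

Orthogonality check:
  u_2 · u_1 = 0 (should be 0)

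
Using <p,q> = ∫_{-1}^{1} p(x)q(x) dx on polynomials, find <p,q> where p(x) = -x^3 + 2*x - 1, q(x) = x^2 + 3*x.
<p,q> = 32/15

Expand the product: p(x)·q(x) = -x^5 - 3*x^4 + 2*x^3 + 5*x^2 - 3*x.
∫_{-1}^{1} of each monomial x^k gives [2/(k+1) if k even, 0 if k odd]. Integrating term-by-term (or equivalently evaluating the antiderivative F(x) = -x^6/6 - 3*x^5/5 + x^4/2 + 5*x^3/3 - 3*x^2/2 at the endpoints):
  F(1) − F(−1) = -1/10 − (-67/30) = 32/15.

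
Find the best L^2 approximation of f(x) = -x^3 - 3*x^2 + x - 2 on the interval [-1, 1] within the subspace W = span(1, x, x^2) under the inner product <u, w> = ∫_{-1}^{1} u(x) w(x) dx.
g(x) = -3*x^2 + 2*x/5 - 2

The best approximation g ∈ W is the orthogonal projection of f onto W. Writing g = a_0 + a_1 x + a_2 x^2, the coefficients solve the normal equations G · a = b where
  G_{ij} = <φ_i, φ_j> and b_i = <f, φ_i>, with φ_0 = 1, φ_1 = x, φ_2 = x^2.
G =
  [2, 0, 2/3]
  [0, 2/3, 0]
  [2/3, 0, 2/5],
b = (-6, 4/15, -38/15).
Solving gives a_0 = -2, a_1 = 2/5, a_2 = -3, so
  g(x) = -3*x^2 + 2*x/5 - 2.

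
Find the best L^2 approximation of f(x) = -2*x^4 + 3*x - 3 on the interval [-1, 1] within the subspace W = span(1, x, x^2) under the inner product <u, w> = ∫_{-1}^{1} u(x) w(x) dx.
g(x) = -12*x^2/7 + 3*x - 99/35

The best approximation g ∈ W is the orthogonal projection of f onto W. Writing g = a_0 + a_1 x + a_2 x^2, the coefficients solve the normal equations G · a = b where
  G_{ij} = <φ_i, φ_j> and b_i = <f, φ_i>, with φ_0 = 1, φ_1 = x, φ_2 = x^2.
G =
  [2, 0, 2/3]
  [0, 2/3, 0]
  [2/3, 0, 2/5],
b = (-34/5, 2, -18/7).
Solving gives a_0 = -99/35, a_1 = 3, a_2 = -12/7, so
  g(x) = -12*x^2/7 + 3*x - 99/35.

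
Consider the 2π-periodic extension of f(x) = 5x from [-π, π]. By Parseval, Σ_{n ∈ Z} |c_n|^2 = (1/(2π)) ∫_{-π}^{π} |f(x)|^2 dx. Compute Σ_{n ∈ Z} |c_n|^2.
Σ |c_n|^2 = 25π^2/3

Expand and integrate term by term over [-π, π]:
  ∫ (5x)^2 dx = 25·(2π^3/3); ∫ 2·5·(0)·x dx = 0 (odd integrand); ∫ 0^2 dx = 0·2π.
So (1/(2π)) ∫_{-π}^{π} (5x)^2 dx = 25π^2/3 + 0 = 25π^2/3.
Parseval ⇒ Σ |c_n|^2 = 25π^2/3.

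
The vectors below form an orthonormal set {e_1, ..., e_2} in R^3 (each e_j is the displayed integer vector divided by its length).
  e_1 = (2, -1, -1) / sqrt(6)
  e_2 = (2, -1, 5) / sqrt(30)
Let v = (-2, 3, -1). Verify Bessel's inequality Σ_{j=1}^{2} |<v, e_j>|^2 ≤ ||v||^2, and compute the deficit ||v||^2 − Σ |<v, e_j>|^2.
Σ |<v, e_j>|^2 = 54/5; ||v||^2 = 14; deficit = 16/5

Write each e_j = u_j / sqrt(<u_j, u_j>) where u_j is the displayed integer vector. Then <v, e_j> = <v, u_j> / sqrt(<u_j, u_j>), so |<v, e_j>|^2 = <v, u_j>^2 / <u_j, u_j>.
Coefficients: <v, e_1> = -6/sqrt(6), <v, e_2> = -12/sqrt(30).
Square and sum: Σ |<v, e_j>|^2 = 54/5.
Compute ||v||^2 = v·v = 14.
Deficit = 14 − 54/5 = 16/5 ≥ 0, confirming Bessel's inequality. (The deficit equals ||v − Σ <v,e_j> e_j||^2, the squared distance from v to span{e_j}.)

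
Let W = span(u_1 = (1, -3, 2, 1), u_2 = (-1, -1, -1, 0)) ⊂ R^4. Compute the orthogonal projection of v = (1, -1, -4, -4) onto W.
proj_W(v) = (-28/15, 4/15, -12/5, -8/15)

Set up U = [u_1 | ... | u_2] ∈ R^(4×2). The projector onto W = col(U) is P = U (U^T U)^(-1) U^T.
Compute U^T U =
  [15, 0]
  [0, 3],
and U^T v = (-8, 4).
Solve U^T U · c = U^T v for the coefficients: c = (-8/15, 4/3). The projection is proj_W(v) = U c.
Check: (v - proj_W(v)) · u_1 = 0  (should be 0).
Check: (v - proj_W(v)) · u_2 = 0  (should be 0).
Result: proj_W(v) = (-28/15, 4/15, -12/5, -8/15).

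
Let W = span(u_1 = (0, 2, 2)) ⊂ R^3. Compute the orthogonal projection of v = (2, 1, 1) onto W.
proj_W(v) = (0, 1, 1)

Set up U = [u_1 | ... | u_1] ∈ R^(3×1). The projector onto W = col(U) is P = U (U^T U)^(-1) U^T.
Compute U^T U =
  [8],
and U^T v = (4).
Solve U^T U · c = U^T v for the coefficients: c = (1/2). The projection is proj_W(v) = U c.
Check: (v - proj_W(v)) · u_1 = 0  (should be 0).
Result: proj_W(v) = (0, 1, 1).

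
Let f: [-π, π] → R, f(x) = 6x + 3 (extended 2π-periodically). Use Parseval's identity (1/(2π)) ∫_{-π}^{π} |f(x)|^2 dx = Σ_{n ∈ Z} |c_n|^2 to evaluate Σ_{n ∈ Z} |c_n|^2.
Σ |c_n|^2 = 12π^2 + 9

Expand and integrate term by term over [-π, π]:
  ∫ (6x)^2 dx = 36·(2π^3/3); ∫ 2·6·(3)·x dx = 0 (odd integrand); ∫ 3^2 dx = 9·2π.
So (1/(2π)) ∫_{-π}^{π} (6x + 3)^2 dx = 36π^2/3 + 9 = 12π^2 + 9.
Parseval ⇒ Σ |c_n|^2 = 12π^2 + 9.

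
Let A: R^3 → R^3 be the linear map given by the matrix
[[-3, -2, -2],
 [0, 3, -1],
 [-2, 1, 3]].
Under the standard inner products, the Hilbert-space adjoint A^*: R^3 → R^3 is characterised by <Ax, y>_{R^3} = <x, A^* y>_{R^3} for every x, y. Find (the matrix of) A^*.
A^* = A^T =
[[-3, 0, -2],
 [-2, 3, 1],
 [-2, -1, 3]]

For real matrices with standard dot products, the defining identity <Ax, y> = <x, A^* y> gives (Ax)^T y = x^T (A^*) y, i.e. x^T A^T y = x^T (A^*) y. Since this holds for all x, y, we must have A^* = A^T. Therefore
A^* =
[[-3, 0, -2],
 [-2, 3, 1],
 [-2, -1, 3]].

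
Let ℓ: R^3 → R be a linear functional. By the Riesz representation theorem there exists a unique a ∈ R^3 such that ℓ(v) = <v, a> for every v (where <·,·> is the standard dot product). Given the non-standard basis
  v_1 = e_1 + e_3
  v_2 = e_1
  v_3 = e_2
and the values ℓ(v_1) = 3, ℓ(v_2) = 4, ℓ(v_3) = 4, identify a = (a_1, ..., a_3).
a = (4, 4, -1)

Write a = (a_1, ..., a_3) in the standard basis. For each basis vector v_i, ℓ(v_i) = <v_i, a> is a linear equation in the a_j's. Collect the n equations into a matrix system V a = ℓ, where row i of V is v_i (expressed in the standard basis). Since V is invertible (lower-triangular with 1s on the diagonal, up to permutation), solve by back-substitution:
  V =
[[1, 0, 1],
 [1, 0, 0],
 [0, 1, 0]]
  V a = (3, 4, 4)
Solving gives a = (4, 4, -1).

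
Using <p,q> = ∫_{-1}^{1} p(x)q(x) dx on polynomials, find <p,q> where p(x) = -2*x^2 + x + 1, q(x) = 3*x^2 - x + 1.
<p,q> = -2/5

Expand the product: p(x)·q(x) = -6*x^4 + 5*x^3 + 1.
∫_{-1}^{1} of each monomial x^k gives [2/(k+1) if k even, 0 if k odd]. Integrating term-by-term (or equivalently evaluating the antiderivative F(x) = -6*x^5/5 + 5*x^4/4 + x at the endpoints):
  F(1) − F(−1) = 21/20 − (29/20) = -2/5.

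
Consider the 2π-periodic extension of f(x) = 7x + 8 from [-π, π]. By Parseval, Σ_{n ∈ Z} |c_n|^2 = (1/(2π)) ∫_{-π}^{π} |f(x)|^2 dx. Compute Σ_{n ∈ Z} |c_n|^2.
Σ |c_n|^2 = 49π^2/3 + 64

Expand and integrate term by term over [-π, π]:
  ∫ (7x)^2 dx = 49·(2π^3/3); ∫ 2·7·(8)·x dx = 0 (odd integrand); ∫ 8^2 dx = 64·2π.
So (1/(2π)) ∫_{-π}^{π} (7x + 8)^2 dx = 49π^2/3 + 64 = 49π^2/3 + 64.
Parseval ⇒ Σ |c_n|^2 = 49π^2/3 + 64.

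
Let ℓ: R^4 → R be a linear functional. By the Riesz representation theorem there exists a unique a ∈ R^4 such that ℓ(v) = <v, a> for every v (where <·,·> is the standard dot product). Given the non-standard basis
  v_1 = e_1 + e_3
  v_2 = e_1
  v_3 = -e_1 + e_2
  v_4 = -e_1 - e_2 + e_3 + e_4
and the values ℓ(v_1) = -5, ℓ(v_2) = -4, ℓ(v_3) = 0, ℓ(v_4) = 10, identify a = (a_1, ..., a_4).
a = (-4, -4, -1, 3)

Write a = (a_1, ..., a_4) in the standard basis. For each basis vector v_i, ℓ(v_i) = <v_i, a> is a linear equation in the a_j's. Collect the n equations into a matrix system V a = ℓ, where row i of V is v_i (expressed in the standard basis). Since V is invertible (lower-triangular with 1s on the diagonal, up to permutation), solve by back-substitution:
  V =
[[1, 0, 1, 0],
 [1, 0, 0, 0],
 [-1, 1, 0, 0],
 [-1, -1, 1, 1]]
  V a = (-5, -4, 0, 10)
Solving gives a = (-4, -4, -1, 3).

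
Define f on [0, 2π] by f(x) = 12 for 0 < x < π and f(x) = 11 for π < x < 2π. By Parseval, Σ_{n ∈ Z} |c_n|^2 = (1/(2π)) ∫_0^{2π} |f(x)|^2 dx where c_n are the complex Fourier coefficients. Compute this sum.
Σ |c_n|^2 = 265/2

Parseval equates the L^2 energy of f (normalised by 1/(2π)) with the ℓ^2 sum of its Fourier coefficients: (1/(2π)) ∫_0^{2π} |f|^2 = Σ |c_n|^2.
Compute the left side: (1/(2π)) [∫_0^π 12^2 dx + ∫_π^{2π} 11^2 dx] = (1/(2π)) · (144π + 121π) = (144 + 121)/2 = 265/2.
So Σ_{n ∈ Z} |c_n|^2 = 265/2.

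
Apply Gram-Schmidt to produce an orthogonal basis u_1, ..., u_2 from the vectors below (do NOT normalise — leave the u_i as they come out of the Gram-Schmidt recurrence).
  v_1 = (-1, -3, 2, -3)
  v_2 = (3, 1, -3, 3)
Orthogonal basis:
  u_1 = (-1, -3, 2, -3)
  u_2 = (48/23, -40/23, -27/23, 6/23)

Apply the Gram-Schmidt recurrence
  u_1 = v_1
  u_i = v_i − Σ_{j<i} ((v_i · u_j) / (u_j · u_j)) · u_j.

Step by step this gives:
  u_1 = (-1, -3, 2, -3)
  u_2 = (48/23, -40/23, -27/23, 6/23)

Orthogonality check:
  u_2 · u_1 = 0 (should be 0)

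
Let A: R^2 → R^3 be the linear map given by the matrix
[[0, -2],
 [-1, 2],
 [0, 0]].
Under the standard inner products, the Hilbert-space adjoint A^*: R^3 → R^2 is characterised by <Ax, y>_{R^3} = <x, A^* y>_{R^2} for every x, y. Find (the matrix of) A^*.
A^* = A^T =
[[0, -1, 0],
 [-2, 2, 0]]

For real matrices with standard dot products, the defining identity <Ax, y> = <x, A^* y> gives (Ax)^T y = x^T (A^*) y, i.e. x^T A^T y = x^T (A^*) y. Since this holds for all x, y, we must have A^* = A^T. Therefore
A^* =
[[0, -1, 0],
 [-2, 2, 0]].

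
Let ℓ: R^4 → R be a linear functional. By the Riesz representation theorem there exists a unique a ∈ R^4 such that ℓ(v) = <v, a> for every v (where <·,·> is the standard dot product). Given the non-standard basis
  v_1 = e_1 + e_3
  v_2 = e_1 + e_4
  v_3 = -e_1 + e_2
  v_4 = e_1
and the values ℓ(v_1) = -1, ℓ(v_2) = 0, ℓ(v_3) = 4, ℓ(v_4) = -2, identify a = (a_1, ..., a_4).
a = (-2, 2, 1, 2)

Write a = (a_1, ..., a_4) in the standard basis. For each basis vector v_i, ℓ(v_i) = <v_i, a> is a linear equation in the a_j's. Collect the n equations into a matrix system V a = ℓ, where row i of V is v_i (expressed in the standard basis). Since V is invertible (lower-triangular with 1s on the diagonal, up to permutation), solve by back-substitution:
  V =
[[1, 0, 1, 0],
 [1, 0, 0, 1],
 [-1, 1, 0, 0],
 [1, 0, 0, 0]]
  V a = (-1, 0, 4, -2)
Solving gives a = (-2, 2, 1, 2).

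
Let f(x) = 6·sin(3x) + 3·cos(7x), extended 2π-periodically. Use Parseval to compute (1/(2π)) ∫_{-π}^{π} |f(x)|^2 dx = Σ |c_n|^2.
Σ |c_n|^2 = 45/2

Expand |f|^2 and use orthogonality of {sin(nx), cos(mx)} on [-π, π]:
  ∫_{-π}^{π} sin(nx)^2 dx = π, ∫ cos(mx)^2 dx = π, and cross terms integrate to 0.
So ∫_{-π}^{π} f(x)^2 dx = 6^2 · π + 3^2 · π = (36 + 9)π.
Divide by 2π: (36 + 9)/2 = 45/2.
By Parseval, this equals Σ |c_n|^2.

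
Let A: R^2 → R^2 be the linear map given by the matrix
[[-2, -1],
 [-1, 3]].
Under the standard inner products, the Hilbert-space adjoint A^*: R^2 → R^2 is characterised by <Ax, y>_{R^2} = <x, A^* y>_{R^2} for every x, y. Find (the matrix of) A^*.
A^* = A^T =
[[-2, -1],
 [-1, 3]]

For real matrices with standard dot products, the defining identity <Ax, y> = <x, A^* y> gives (Ax)^T y = x^T (A^*) y, i.e. x^T A^T y = x^T (A^*) y. Since this holds for all x, y, we must have A^* = A^T. Therefore
A^* =
[[-2, -1],
 [-1, 3]].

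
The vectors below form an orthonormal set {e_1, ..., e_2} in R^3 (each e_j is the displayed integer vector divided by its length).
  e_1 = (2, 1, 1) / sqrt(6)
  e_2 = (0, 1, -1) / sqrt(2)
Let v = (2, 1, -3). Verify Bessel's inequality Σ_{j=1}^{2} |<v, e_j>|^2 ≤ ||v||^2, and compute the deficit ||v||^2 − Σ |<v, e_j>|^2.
Σ |<v, e_j>|^2 = 26/3; ||v||^2 = 14; deficit = 16/3

Write each e_j = u_j / sqrt(<u_j, u_j>) where u_j is the displayed integer vector. Then <v, e_j> = <v, u_j> / sqrt(<u_j, u_j>), so |<v, e_j>|^2 = <v, u_j>^2 / <u_j, u_j>.
Coefficients: <v, e_1> = 2/sqrt(6), <v, e_2> = 4/sqrt(2).
Square and sum: Σ |<v, e_j>|^2 = 26/3.
Compute ||v||^2 = v·v = 14.
Deficit = 14 − 26/3 = 16/3 ≥ 0, confirming Bessel's inequality. (The deficit equals ||v − Σ <v,e_j> e_j||^2, the squared distance from v to span{e_j}.)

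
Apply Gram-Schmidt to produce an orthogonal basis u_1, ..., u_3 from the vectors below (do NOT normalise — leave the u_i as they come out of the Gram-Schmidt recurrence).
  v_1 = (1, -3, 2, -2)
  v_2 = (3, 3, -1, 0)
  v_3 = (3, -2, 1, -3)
Orthogonal basis:
  u_1 = (1, -3, 2, -2)
  u_2 = (31/9, 5/3, -1/9, -8/9)
  u_3 = (-21/278, -55/278, -114/139, -78/139)

Apply the Gram-Schmidt recurrence
  u_1 = v_1
  u_i = v_i − Σ_{j<i} ((v_i · u_j) / (u_j · u_j)) · u_j.

Step by step this gives:
  u_1 = (1, -3, 2, -2)
  u_2 = (31/9, 5/3, -1/9, -8/9)
  u_3 = (-21/278, -55/278, -114/139, -78/139)

Orthogonality check:
  u_2 · u_1 = 0 (should be 0)
  u_3 · u_1 = 0 (should be 0)
  u_3 · u_2 = 0 (should be 0)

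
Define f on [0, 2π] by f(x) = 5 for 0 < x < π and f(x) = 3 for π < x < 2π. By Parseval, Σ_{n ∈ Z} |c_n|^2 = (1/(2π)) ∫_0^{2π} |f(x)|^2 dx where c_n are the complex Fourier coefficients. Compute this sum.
Σ |c_n|^2 = 17

Parseval equates the L^2 energy of f (normalised by 1/(2π)) with the ℓ^2 sum of its Fourier coefficients: (1/(2π)) ∫_0^{2π} |f|^2 = Σ |c_n|^2.
Compute the left side: (1/(2π)) [∫_0^π 5^2 dx + ∫_π^{2π} 3^2 dx] = (1/(2π)) · (25π + 9π) = (25 + 9)/2 = 17.
So Σ_{n ∈ Z} |c_n|^2 = 17.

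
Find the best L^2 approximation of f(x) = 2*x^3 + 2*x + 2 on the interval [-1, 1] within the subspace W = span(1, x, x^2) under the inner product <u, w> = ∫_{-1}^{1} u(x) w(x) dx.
g(x) = 16*x/5 + 2

The best approximation g ∈ W is the orthogonal projection of f onto W. Writing g = a_0 + a_1 x + a_2 x^2, the coefficients solve the normal equations G · a = b where
  G_{ij} = <φ_i, φ_j> and b_i = <f, φ_i>, with φ_0 = 1, φ_1 = x, φ_2 = x^2.
G =
  [2, 0, 2/3]
  [0, 2/3, 0]
  [2/3, 0, 2/5],
b = (4, 32/15, 4/3).
Solving gives a_0 = 2, a_1 = 16/5, a_2 = 0, so
  g(x) = 16*x/5 + 2.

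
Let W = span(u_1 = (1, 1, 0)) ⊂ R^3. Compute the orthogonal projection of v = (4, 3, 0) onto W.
proj_W(v) = (7/2, 7/2, 0)

Set up U = [u_1 | ... | u_1] ∈ R^(3×1). The projector onto W = col(U) is P = U (U^T U)^(-1) U^T.
Compute U^T U =
  [2],
and U^T v = (7).
Solve U^T U · c = U^T v for the coefficients: c = (7/2). The projection is proj_W(v) = U c.
Check: (v - proj_W(v)) · u_1 = 0  (should be 0).
Result: proj_W(v) = (7/2, 7/2, 0).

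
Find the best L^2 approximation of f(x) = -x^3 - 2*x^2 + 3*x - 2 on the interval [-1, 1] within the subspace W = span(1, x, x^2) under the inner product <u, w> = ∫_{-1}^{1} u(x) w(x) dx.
g(x) = -2*x^2 + 12*x/5 - 2

The best approximation g ∈ W is the orthogonal projection of f onto W. Writing g = a_0 + a_1 x + a_2 x^2, the coefficients solve the normal equations G · a = b where
  G_{ij} = <φ_i, φ_j> and b_i = <f, φ_i>, with φ_0 = 1, φ_1 = x, φ_2 = x^2.
G =
  [2, 0, 2/3]
  [0, 2/3, 0]
  [2/3, 0, 2/5],
b = (-16/3, 8/5, -32/15).
Solving gives a_0 = -2, a_1 = 12/5, a_2 = -2, so
  g(x) = -2*x^2 + 12*x/5 - 2.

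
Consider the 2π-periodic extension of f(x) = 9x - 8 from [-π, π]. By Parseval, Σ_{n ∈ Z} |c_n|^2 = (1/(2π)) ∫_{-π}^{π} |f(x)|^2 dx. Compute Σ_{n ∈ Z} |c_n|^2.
Σ |c_n|^2 = 27π^2 + 64

Expand and integrate term by term over [-π, π]:
  ∫ (9x)^2 dx = 81·(2π^3/3); ∫ 2·9·(-8)·x dx = 0 (odd integrand); ∫ (-8)^2 dx = 64·2π.
So (1/(2π)) ∫_{-π}^{π} (9x - 8)^2 dx = 81π^2/3 + 64 = 27π^2 + 64.
Parseval ⇒ Σ |c_n|^2 = 27π^2 + 64.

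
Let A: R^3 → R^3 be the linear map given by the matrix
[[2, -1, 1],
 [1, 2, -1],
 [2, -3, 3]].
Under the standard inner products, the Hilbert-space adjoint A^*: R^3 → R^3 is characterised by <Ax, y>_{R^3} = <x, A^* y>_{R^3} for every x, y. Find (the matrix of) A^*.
A^* = A^T =
[[2, 1, 2],
 [-1, 2, -3],
 [1, -1, 3]]

For real matrices with standard dot products, the defining identity <Ax, y> = <x, A^* y> gives (Ax)^T y = x^T (A^*) y, i.e. x^T A^T y = x^T (A^*) y. Since this holds for all x, y, we must have A^* = A^T. Therefore
A^* =
[[2, 1, 2],
 [-1, 2, -3],
 [1, -1, 3]].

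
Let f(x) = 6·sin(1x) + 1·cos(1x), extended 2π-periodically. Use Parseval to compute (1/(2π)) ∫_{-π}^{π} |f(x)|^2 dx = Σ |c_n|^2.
Σ |c_n|^2 = 37/2

Expand |f|^2 and use orthogonality of {sin(nx), cos(mx)} on [-π, π]:
  ∫_{-π}^{π} sin(nx)^2 dx = π, ∫ cos(mx)^2 dx = π, and cross terms integrate to 0.
So ∫_{-π}^{π} f(x)^2 dx = 6^2 · π + 1^2 · π = (36 + 1)π.
Divide by 2π: (36 + 1)/2 = 37/2.
By Parseval, this equals Σ |c_n|^2.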